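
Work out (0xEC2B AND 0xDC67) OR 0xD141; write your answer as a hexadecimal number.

0xDD63

0xEC2B AND 0xDC67 = 0xCC23.
Then OR with 0xD141.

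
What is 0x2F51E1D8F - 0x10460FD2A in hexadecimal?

Subtract column by column in base 16:
  F-A → 5
  8-2 → 6
  D-D → 0
  1-F → 2 (borrow)
  E-0-1 → D
  1-6 → B (borrow)
  5-4-1 → 0
  F-0 → F
  2-1 → 1

0x1F0BD2065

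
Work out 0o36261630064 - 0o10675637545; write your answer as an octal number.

0o25363770317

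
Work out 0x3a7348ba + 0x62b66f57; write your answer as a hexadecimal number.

0x9d29b811

Add column by column in base 16, right to left:
  a+7 = 1 carry 1
  b+5+1 = 1 carry 1
  8+f+1 = 8 carry 1
  4+6+1 = b
  3+6 = 9
  7+b = 2 carry 1
  a+2+1 = d
  3+6 = 9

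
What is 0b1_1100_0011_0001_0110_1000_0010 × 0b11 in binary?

0b101010010010100001110000110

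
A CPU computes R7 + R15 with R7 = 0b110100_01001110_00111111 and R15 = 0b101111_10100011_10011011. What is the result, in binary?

0b11000111111000111011010

Add column by column in base 2, right to left:
  1+1 = 0 carry 1
  1+1+1 = 1 carry 1
  1+0+1 = 0 carry 1
  1+1+1 = 1 carry 1
  1+1+1 = 1 carry 1
  1+0+1 = 0 carry 1
  0+0+1 = 1
  0+1 = 1
  0+1 = 1
  1+1 = 0 carry 1
  1+0+1 = 0 carry 1
  1+0+1 = 0 carry 1
  0+0+1 = 1
  0+1 = 1
  1+0 = 1
  0+1 = 1
  0+1 = 1
  0+1 = 1
  1+1 = 0 carry 1
  0+1+1 = 0 carry 1
  1+0+1 = 0 carry 1
  1+1+1 = 1 carry 1
  final carry 1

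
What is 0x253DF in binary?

0b100101001111011111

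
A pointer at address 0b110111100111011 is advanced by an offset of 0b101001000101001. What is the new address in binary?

0b1100000101100100

Add column by column in base 2, right to left:
  1+1 = 0 carry 1
  1+0+1 = 0 carry 1
  0+0+1 = 1
  1+1 = 0 carry 1
  1+0+1 = 0 carry 1
  1+1+1 = 1 carry 1
  0+0+1 = 1
  0+0 = 0
  1+0 = 1
  1+1 = 0 carry 1
  1+0+1 = 0 carry 1
  1+0+1 = 0 carry 1
  0+1+1 = 0 carry 1
  1+0+1 = 0 carry 1
  1+1+1 = 1 carry 1
  final carry 1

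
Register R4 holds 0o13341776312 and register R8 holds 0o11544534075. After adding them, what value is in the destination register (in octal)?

0o25106532407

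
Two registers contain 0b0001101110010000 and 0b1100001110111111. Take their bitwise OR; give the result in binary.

OR bit by bit (1 where either bit is 1):
  0001101110010000
| 1100001110111111
= 1101101110111111

0b1101101110111111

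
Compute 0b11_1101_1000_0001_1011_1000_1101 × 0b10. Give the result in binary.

0b111101100000011011100011010

Multiply each base-2 digit by 2, carrying:
  1×2 = 2 → write 0 carry 1
  0×2+1 = 1 → write 1
  1×2 = 2 → write 0 carry 1
  1×2+1 = 3 → write 1 carry 1
  0×2+1 = 1 → write 1
  0×2 = 0 → write 0
  0×2 = 0 → write 0
  1×2 = 2 → write 0 carry 1
  1×2+1 = 3 → write 1 carry 1
  1×2+1 = 3 → write 1 carry 1
  0×2+1 = 1 → write 1
  1×2 = 2 → write 0 carry 1
  1×2+1 = 3 → write 1 carry 1
  0×2+1 = 1 → write 1
  0×2 = 0 → write 0
  0×2 = 0 → write 0
  0×2 = 0 → write 0
  0×2 = 0 → write 0
  0×2 = 0 → write 0
  1×2 = 2 → write 0 carry 1
  1×2+1 = 3 → write 1 carry 1
  0×2+1 = 1 → write 1
  1×2 = 2 → write 0 carry 1
  1×2+1 = 3 → write 1 carry 1
  1×2+1 = 3 → write 1 carry 1
  1×2+1 = 3 → write 1 carry 1
  remaining carry: 1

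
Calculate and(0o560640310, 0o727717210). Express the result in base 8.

AND each oct digit independently (no carries):
  5&7=5, 6&2=2, 0&7=0, 6&7=6, 4&1=0, 0&7=0, 3&2=2, 1&1=1, 0&0=0

0o520600210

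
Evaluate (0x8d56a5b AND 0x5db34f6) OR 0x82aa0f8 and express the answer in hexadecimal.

0x8fba0fa

0x8d56a5b AND 0x5db34f6 = 0x0d12052.
Then OR with 0x82aa0f8.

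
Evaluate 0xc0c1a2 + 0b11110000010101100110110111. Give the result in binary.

0xc0c1a2 = 0b110000001100000110100010 in binary.
Add column by column in base 2, right to left:
  0+1 = 1
  1+1 = 0 carry 1
  0+1+1 = 0 carry 1
  0+0+1 = 1
  0+1 = 1
  1+1 = 0 carry 1
  0+0+1 = 1
  1+1 = 0 carry 1
  1+1+1 = 1 carry 1
  0+0+1 = 1
  0+0 = 0
  0+1 = 1
  0+1 = 1
  0+0 = 0
  1+1 = 0 carry 1
  1+0+1 = 0 carry 1
  0+1+1 = 0 carry 1
  0+0+1 = 1
  0+0 = 0
  0+0 = 0
  0+0 = 0
  0+0 = 0
  1+1 = 0 carry 1
  1+1+1 = 1 carry 1
  0+1+1 = 0 carry 1
  0+1+1 = 0 carry 1
  final carry 1

0b100100000100001101101011001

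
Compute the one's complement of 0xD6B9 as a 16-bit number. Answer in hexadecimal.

0x2946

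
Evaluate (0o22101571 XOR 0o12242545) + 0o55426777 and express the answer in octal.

0o105772033

First 0o22101571 XOR 0o12242545 = 0o30343034.
Add column by column in base 8, right to left:
  4+7 = 3 carry 1
  3+7+1 = 3 carry 1
  0+7+1 = 0 carry 1
  3+6+1 = 2 carry 1
  4+2+1 = 7
  3+4 = 7
  0+5 = 5
  3+5 = 0 carry 1
  final carry 1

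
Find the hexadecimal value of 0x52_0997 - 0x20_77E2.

Subtract column by column in base 16:
  7-2 → 5
  9-E → B (borrow)
  9-7-1 → 1
  0-7 → 9 (borrow)
  2-0-1 → 1
  5-2 → 3

0x3191B5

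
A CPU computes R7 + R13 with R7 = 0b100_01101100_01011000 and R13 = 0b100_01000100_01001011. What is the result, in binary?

0b10001011000010100011

Add column by column in base 2, right to left:
  0+1 = 1
  0+1 = 1
  0+0 = 0
  1+1 = 0 carry 1
  1+0+1 = 0 carry 1
  0+0+1 = 1
  1+1 = 0 carry 1
  0+0+1 = 1
  0+0 = 0
  0+0 = 0
  1+1 = 0 carry 1
  1+0+1 = 0 carry 1
  0+0+1 = 1
  1+0 = 1
  1+1 = 0 carry 1
  0+0+1 = 1
  0+0 = 0
  0+0 = 0
  1+1 = 0 carry 1
  final carry 1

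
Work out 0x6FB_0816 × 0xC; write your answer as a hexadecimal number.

Multiply each base-16 digit by 12, carrying:
  6×12 = 72 → write 8 carry 4
  1×12+4 = 16 → write 0 carry 1
  8×12+1 = 97 → write 1 carry 6
  0×12+6 = 6 → write 6
  B×12 = 132 → write 4 carry 8
  F×12+8 = 188 → write C carry 11
  6×12+11 = 83 → write 3 carry 5
  remaining carry: 5

0x53C46108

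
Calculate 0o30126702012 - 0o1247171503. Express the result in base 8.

0o26657510307

Subtract column by column in base 8:
  2-3 → 7 (borrow)
  1-0-1 → 0
  0-5 → 3 (borrow)
  2-1-1 → 0
  0-7 → 1 (borrow)
  7-1-1 → 5
  6-7 → 7 (borrow)
  2-4-1 → 5 (borrow)
  1-2-1 → 6 (borrow)
  0-1-1 → 6 (borrow)
  3-0-1 → 2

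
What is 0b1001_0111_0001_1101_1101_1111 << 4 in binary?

0b1001011100011101110111110000

Left shift by 4: append 4 zero bits.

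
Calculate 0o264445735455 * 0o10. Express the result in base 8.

0o2644457354550

Multiply each base-8 digit by 8, carrying:
  5×8 = 40 → write 0 carry 5
  5×8+5 = 45 → write 5 carry 5
  4×8+5 = 37 → write 5 carry 4
  5×8+4 = 44 → write 4 carry 5
  3×8+5 = 29 → write 5 carry 3
  7×8+3 = 59 → write 3 carry 7
  5×8+7 = 47 → write 7 carry 5
  4×8+5 = 37 → write 5 carry 4
  4×8+4 = 36 → write 4 carry 4
  4×8+4 = 36 → write 4 carry 4
  6×8+4 = 52 → write 4 carry 6
  2×8+6 = 22 → write 6 carry 2
  remaining carry: 2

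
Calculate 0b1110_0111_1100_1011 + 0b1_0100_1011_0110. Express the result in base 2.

0b1111110010000001

Add column by column in base 2, right to left:
  1+0 = 1
  1+1 = 0 carry 1
  0+1+1 = 0 carry 1
  1+0+1 = 0 carry 1
  0+1+1 = 0 carry 1
  0+1+1 = 0 carry 1
  1+0+1 = 0 carry 1
  1+1+1 = 1 carry 1
  1+0+1 = 0 carry 1
  1+0+1 = 0 carry 1
  1+1+1 = 1 carry 1
  0+0+1 = 1
  0+1 = 1
  1+0 = 1
  1+0 = 1
  1+0 = 1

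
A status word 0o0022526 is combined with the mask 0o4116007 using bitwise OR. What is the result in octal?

0o4136527

OR each oct digit independently (no carries):
  0|4=4, 0|1=1, 2|1=3, 2|6=6, 5|0=5, 2|0=2, 6|7=7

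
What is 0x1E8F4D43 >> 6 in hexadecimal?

6 bits is not a whole number of base-16 digits; in binary: 11110100011110100110101000011 >> 6 = 11110100011110100110101.

0x7A3D35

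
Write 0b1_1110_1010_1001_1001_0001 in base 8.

Group the bits in threes: 111 101 010 100 110 010 001 → 7524621.

0o7524621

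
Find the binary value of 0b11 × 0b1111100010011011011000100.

Multiply each base-2 digit by 3, carrying:
  0×3 = 0 → write 0
  0×3 = 0 → write 0
  1×3 = 3 → write 1 carry 1
  0×3+1 = 1 → write 1
  0×3 = 0 → write 0
  0×3 = 0 → write 0
  1×3 = 3 → write 1 carry 1
  1×3+1 = 4 → write 0 carry 2
  0×3+2 = 2 → write 0 carry 1
  1×3+1 = 4 → write 0 carry 2
  1×3+2 = 5 → write 1 carry 2
  0×3+2 = 2 → write 0 carry 1
  1×3+1 = 4 → write 0 carry 2
  1×3+2 = 5 → write 1 carry 2
  0×3+2 = 2 → write 0 carry 1
  0×3+1 = 1 → write 1
  1×3 = 3 → write 1 carry 1
  0×3+1 = 1 → write 1
  0×3 = 0 → write 0
  0×3 = 0 → write 0
  1×3 = 3 → write 1 carry 1
  1×3+1 = 4 → write 0 carry 2
  1×3+2 = 5 → write 1 carry 2
  1×3+2 = 5 → write 1 carry 2
  1×3+2 = 5 → write 1 carry 2
  remaining carry: 10

0b101110100111010010001001100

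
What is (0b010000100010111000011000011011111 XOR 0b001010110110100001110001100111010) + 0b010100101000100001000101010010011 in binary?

0b101110111100111010101111001111000

First 0b010000100010111000011000011011111 XOR 0b001010110110100001110001100111010 = 0b011010010100011001101001111100101.
Add column by column in base 2, right to left:
  1+1 = 0 carry 1
  0+1+1 = 0 carry 1
  1+0+1 = 0 carry 1
  0+0+1 = 1
  0+1 = 1
  1+0 = 1
  1+0 = 1
  1+1 = 0 carry 1
  1+0+1 = 0 carry 1
  1+1+1 = 1 carry 1
  0+0+1 = 1
  0+1 = 1
  1+0 = 1
  0+0 = 0
  1+0 = 1
  1+1 = 0 carry 1
  0+0+1 = 1
  0+0 = 0
  1+0 = 1
  1+0 = 1
  0+1 = 1
  0+0 = 0
  0+0 = 0
  1+0 = 1
  0+1 = 1
  1+0 = 1
  0+1 = 1
  0+0 = 0
  1+0 = 1
  0+1 = 1
  1+0 = 1
  1+1 = 0 carry 1
  final carry 1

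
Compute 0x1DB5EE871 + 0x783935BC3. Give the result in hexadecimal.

Add column by column in base 16, right to left:
  1+3 = 4
  7+C = 3 carry 1
  8+B+1 = 4 carry 1
  E+5+1 = 4 carry 1
  E+3+1 = 2 carry 1
  5+9+1 = F
  B+3 = E
  D+8 = 5 carry 1
  1+7+1 = 9

0x95EF24434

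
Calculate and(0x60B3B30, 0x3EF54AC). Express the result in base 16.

AND each hex digit independently (no carries):
  6&3=2, 0&E=0, B&F=B, 3&5=1, B&4=0, 3&A=2, 0&C=0

0x20B1020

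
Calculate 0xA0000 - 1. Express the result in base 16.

0x9FFFF

The trailing 4 digits are 0, so subtracting 1 borrows through: they become F and the next digit up decrements.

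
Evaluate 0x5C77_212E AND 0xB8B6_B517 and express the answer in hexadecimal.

AND each hex digit independently (no carries):
  5&B=1, C&8=8, 7&B=3, 7&6=6, 2&B=2, 1&5=1, 2&1=0, E&7=6

0x18362106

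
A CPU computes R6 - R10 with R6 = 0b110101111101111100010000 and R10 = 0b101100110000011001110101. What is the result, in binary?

0b1001001101100010011011

Subtract column by column in base 2:
  0-1 → 1 (borrow)
  0-0-1 → 1 (borrow)
  0-1-1 → 0 (borrow)
  0-0-1 → 1 (borrow)
  1-1-1 → 1 (borrow)
  0-1-1 → 0 (borrow)
  0-1-1 → 0 (borrow)
  0-0-1 → 1 (borrow)
  1-0-1 → 0
  1-1 → 0
  1-1 → 0
  1-0 → 1
  1-0 → 1
  0-0 → 0
  1-0 → 1
  1-0 → 1
  1-1 → 0
  1-1 → 0
  1-0 → 1
  0-0 → 0
  1-1 → 0
  0-1 → 1 (borrow)
  1-0-1 → 0
  1-1 → 0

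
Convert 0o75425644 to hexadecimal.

Each octal digit is 3 bits: 7=111 5=101 4=100 2=010 5=101 6=110 4=100 4=100.
Group the bits into nibbles: 1111 0110 0010 1011 1010 0100 → f62ba4.

0xf62ba4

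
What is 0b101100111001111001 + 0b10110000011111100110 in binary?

0b11011101011001011111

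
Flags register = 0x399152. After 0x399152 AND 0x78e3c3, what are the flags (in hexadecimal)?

0x388142

AND each hex digit independently (no carries):
  3&7=3, 9&8=8, 9&e=8, 1&3=1, 5&c=4, 2&3=2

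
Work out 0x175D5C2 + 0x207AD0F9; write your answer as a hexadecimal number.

Add column by column in base 16, right to left:
  2+9 = B
  C+F = B carry 1
  5+0+1 = 6
  D+D = A carry 1
  5+A+1 = 0 carry 1
  7+7+1 = F
  1+0 = 1
  0+2 = 2

0x21F0A6BB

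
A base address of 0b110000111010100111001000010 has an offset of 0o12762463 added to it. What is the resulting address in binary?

0o12762463 = 0b1010111110010100110011 in binary.
Add column by column in base 2, right to left:
  0+1 = 1
  1+1 = 0 carry 1
  0+0+1 = 1
  0+0 = 0
  0+1 = 1
  0+1 = 1
  1+0 = 1
  0+0 = 0
  0+1 = 1
  1+0 = 1
  1+1 = 0 carry 1
  1+0+1 = 0 carry 1
  0+0+1 = 1
  0+1 = 1
  1+1 = 0 carry 1
  0+1+1 = 0 carry 1
  1+1+1 = 1 carry 1
  0+1+1 = 0 carry 1
  1+0+1 = 0 carry 1
  1+1+1 = 1 carry 1
  1+0+1 = 0 carry 1
  0+1+1 = 0 carry 1
  0+0+1 = 1
  0+0 = 0
  0+0 = 0
  1+0 = 1
  1+0 = 1

0b110010010010011001101110101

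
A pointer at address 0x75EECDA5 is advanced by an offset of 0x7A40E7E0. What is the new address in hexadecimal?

0xF02FB585

Add column by column in base 16, right to left:
  5+0 = 5
  A+E = 8 carry 1
  D+7+1 = 5 carry 1
  C+E+1 = B carry 1
  E+0+1 = F
  E+4 = 2 carry 1
  5+A+1 = 0 carry 1
  7+7+1 = F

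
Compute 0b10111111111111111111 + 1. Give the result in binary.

0b11000000000000000000

The trailing 18 digits are 1 (max in base 2), so adding 1 cascades: they roll to 0 and the next digit up increments.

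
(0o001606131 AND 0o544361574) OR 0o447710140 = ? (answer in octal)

0o447710170

0o001606131 AND 0o544361574 = 0o000200130.
Then OR with 0o447710140.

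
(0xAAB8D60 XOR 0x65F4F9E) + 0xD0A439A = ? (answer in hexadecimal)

0x19FF0698

First 0xAAB8D60 XOR 0x65F4F9E = 0xCF4C2FE.
Add column by column in base 16, right to left:
  E+A = 8 carry 1
  F+9+1 = 9 carry 1
  2+3+1 = 6
  C+4 = 0 carry 1
  4+A+1 = F
  F+0 = F
  C+D = 9 carry 1
  final carry 1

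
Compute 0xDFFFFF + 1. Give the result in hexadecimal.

0xE00000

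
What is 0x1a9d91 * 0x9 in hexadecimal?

0xef8a19

Multiply each base-16 digit by 9, carrying:
  1×9 = 9 → write 9
  9×9 = 81 → write 1 carry 5
  d×9+5 = 122 → write a carry 7
  9×9+7 = 88 → write 8 carry 5
  a×9+5 = 95 → write f carry 5
  1×9+5 = 14 → write e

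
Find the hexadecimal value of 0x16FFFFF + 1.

0x1700000

The trailing 5 digits are F (max in base 16), so adding 1 cascades: they roll to 0 and the next digit up increments.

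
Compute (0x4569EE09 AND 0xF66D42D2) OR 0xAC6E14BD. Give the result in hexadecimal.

0x4569EE09 AND 0xF66D42D2 = 0x44694200.
Then OR with 0xAC6E14BD.

0xEC6F56BD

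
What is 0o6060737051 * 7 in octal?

Multiply each base-8 digit by 7, carrying:
  1×7 = 7 → write 7
  5×7 = 35 → write 3 carry 4
  0×7+4 = 4 → write 4
  7×7 = 49 → write 1 carry 6
  3×7+6 = 27 → write 3 carry 3
  7×7+3 = 52 → write 4 carry 6
  0×7+6 = 6 → write 6
  6×7 = 42 → write 2 carry 5
  0×7+5 = 5 → write 5
  6×7 = 42 → write 2 carry 5
  remaining carry: 5

0o52526431437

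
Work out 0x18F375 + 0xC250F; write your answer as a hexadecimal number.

Add column by column in base 16, right to left:
  5+F = 4 carry 1
  7+0+1 = 8
  3+5 = 8
  F+2 = 1 carry 1
  8+C+1 = 5 carry 1
  1+0+1 = 2

0x251884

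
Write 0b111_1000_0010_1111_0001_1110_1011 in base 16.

0x782F1EB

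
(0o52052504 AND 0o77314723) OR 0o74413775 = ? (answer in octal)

0o76413775

0o52052504 AND 0o77314723 = 0o52010500.
Then OR with 0o74413775.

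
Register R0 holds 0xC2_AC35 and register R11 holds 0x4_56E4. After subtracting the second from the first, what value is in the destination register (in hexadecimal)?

Subtract column by column in base 16:
  5-4 → 1
  3-E → 5 (borrow)
  C-6-1 → 5
  A-5 → 5
  2-4 → E (borrow)
  C-0-1 → B

0xBE5551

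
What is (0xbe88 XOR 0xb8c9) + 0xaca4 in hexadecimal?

0xb2e5

First 0xbe88 XOR 0xb8c9 = 0x0641.
Add column by column in base 16, right to left:
  1+4 = 5
  4+a = e
  6+c = 2 carry 1
  0+a+1 = b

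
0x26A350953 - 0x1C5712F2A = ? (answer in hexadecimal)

Subtract column by column in base 16:
  3-A → 9 (borrow)
  5-2-1 → 2
  9-F → A (borrow)
  0-2-1 → D (borrow)
  5-1-1 → 3
  3-7 → C (borrow)
  A-5-1 → 4
  6-C → A (borrow)
  2-1-1 → 0

0xA4C3DA29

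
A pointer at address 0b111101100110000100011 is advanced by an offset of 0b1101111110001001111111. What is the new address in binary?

Add column by column in base 2, right to left:
  1+1 = 0 carry 1
  1+1+1 = 1 carry 1
  0+1+1 = 0 carry 1
  0+1+1 = 0 carry 1
  0+1+1 = 0 carry 1
  1+1+1 = 1 carry 1
  0+1+1 = 0 carry 1
  0+0+1 = 1
  0+0 = 0
  0+1 = 1
  1+0 = 1
  1+0 = 1
  0+0 = 0
  0+1 = 1
  1+1 = 0 carry 1
  1+1+1 = 1 carry 1
  0+1+1 = 0 carry 1
  1+1+1 = 1 carry 1
  1+1+1 = 1 carry 1
  1+0+1 = 0 carry 1
  1+1+1 = 1 carry 1
  0+1+1 = 0 carry 1
  final carry 1

0b10101101010111010100010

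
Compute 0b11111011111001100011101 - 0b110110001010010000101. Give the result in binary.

0b11000101101111010011000

Subtract column by column in base 2:
  1-1 → 0
  0-0 → 0
  1-1 → 0
  1-0 → 1
  1-0 → 1
  0-0 → 0
  0-0 → 0
  0-1 → 1 (borrow)
  1-0-1 → 0
  1-0 → 1
  0-1 → 1 (borrow)
  0-0-1 → 1 (borrow)
  1-1-1 → 1 (borrow)
  1-0-1 → 0
  1-0 → 1
  1-0 → 1
  1-1 → 0
  0-1 → 1 (borrow)
  1-0-1 → 0
  1-1 → 0
  1-1 → 0
  1-0 → 1
  1-0 → 1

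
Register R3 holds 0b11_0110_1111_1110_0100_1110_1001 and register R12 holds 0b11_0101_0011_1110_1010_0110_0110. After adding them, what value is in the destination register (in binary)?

Add column by column in base 2, right to left:
  1+0 = 1
  0+1 = 1
  0+1 = 1
  1+0 = 1
  0+0 = 0
  1+1 = 0 carry 1
  1+1+1 = 1 carry 1
  1+0+1 = 0 carry 1
  0+0+1 = 1
  0+1 = 1
  1+0 = 1
  0+1 = 1
  0+0 = 0
  1+1 = 0 carry 1
  1+1+1 = 1 carry 1
  1+1+1 = 1 carry 1
  1+1+1 = 1 carry 1
  1+1+1 = 1 carry 1
  1+0+1 = 0 carry 1
  1+0+1 = 0 carry 1
  0+1+1 = 0 carry 1
  1+0+1 = 0 carry 1
  1+1+1 = 1 carry 1
  0+0+1 = 1
  1+1 = 0 carry 1
  1+1+1 = 1 carry 1
  final carry 1

0b110110000111100111101001111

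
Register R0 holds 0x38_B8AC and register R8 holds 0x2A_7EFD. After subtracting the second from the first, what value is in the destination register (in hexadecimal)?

0xE39AF

Subtract column by column in base 16:
  C-D → F (borrow)
  A-F-1 → A (borrow)
  8-E-1 → 9 (borrow)
  B-7-1 → 3
  8-A → E (borrow)
  3-2-1 → 0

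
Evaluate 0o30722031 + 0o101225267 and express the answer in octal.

Add column by column in base 8, right to left:
  1+7 = 0 carry 1
  3+6+1 = 2 carry 1
  0+2+1 = 3
  2+5 = 7
  2+2 = 4
  7+2 = 1 carry 1
  0+1+1 = 2
  3+0 = 3
  0+1 = 1

0o132147320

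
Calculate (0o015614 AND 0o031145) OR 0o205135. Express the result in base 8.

0o215135

0o015614 AND 0o031145 = 0o011004.
Then OR with 0o205135.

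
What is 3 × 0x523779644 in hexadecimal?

0xf6a66c2cc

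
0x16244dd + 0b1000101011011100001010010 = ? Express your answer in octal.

0o235776457

0x16244dd = 0o130442335 in octal.
0b1000101011011100001010010 = 0o105334122 in octal.
Add column by column in base 8, right to left:
  5+2 = 7
  3+2 = 5
  3+1 = 4
  2+4 = 6
  4+3 = 7
  4+3 = 7
  0+5 = 5
  3+0 = 3
  1+1 = 2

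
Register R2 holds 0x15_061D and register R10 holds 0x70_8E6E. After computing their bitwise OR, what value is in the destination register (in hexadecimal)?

0x758E7F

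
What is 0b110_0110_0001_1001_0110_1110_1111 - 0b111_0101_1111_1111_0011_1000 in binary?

Subtract column by column in base 2:
  1-0 → 1
  1-0 → 1
  1-0 → 1
  1-1 → 0
  0-1 → 1 (borrow)
  1-1-1 → 1 (borrow)
  1-0-1 → 0
  1-0 → 1
  0-1 → 1 (borrow)
  1-1-1 → 1 (borrow)
  1-1-1 → 1 (borrow)
  0-1-1 → 0 (borrow)
  1-1-1 → 1 (borrow)
  0-1-1 → 0 (borrow)
  0-1-1 → 0 (borrow)
  1-1-1 → 1 (borrow)
  1-1-1 → 1 (borrow)
  0-0-1 → 1 (borrow)
  0-1-1 → 0 (borrow)
  0-0-1 → 1 (borrow)
  0-1-1 → 0 (borrow)
  1-1-1 → 1 (borrow)
  1-1-1 → 1 (borrow)
  0-0-1 → 1 (borrow)
  0-0-1 → 1 (borrow)
  1-0-1 → 0
  1-0 → 1

0b101111010111001011110110111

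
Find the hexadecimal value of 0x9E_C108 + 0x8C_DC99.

Add column by column in base 16, right to left:
  8+9 = 1 carry 1
  0+9+1 = A
  1+C = D
  C+D = 9 carry 1
  E+C+1 = B carry 1
  9+8+1 = 2 carry 1
  final carry 1

0x12B9DA1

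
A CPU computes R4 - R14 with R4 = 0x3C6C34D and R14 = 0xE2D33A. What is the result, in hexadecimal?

0x2E3F013

Subtract column by column in base 16:
  D-A → 3
  4-3 → 1
  3-3 → 0
  C-D → F (borrow)
  6-2-1 → 3
  C-E → E (borrow)
  3-0-1 → 2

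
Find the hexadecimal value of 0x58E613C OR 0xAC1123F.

0xFCF733F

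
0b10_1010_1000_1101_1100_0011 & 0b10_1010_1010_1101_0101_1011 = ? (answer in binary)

0b1010101000110101000011

AND bit by bit (1 only where both bits are 1):
  1010101000110111000011
& 1010101010110101011011
= 1010101000110101000011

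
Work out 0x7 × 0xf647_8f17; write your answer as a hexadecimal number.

Multiply each base-16 digit by 7, carrying:
  7×7 = 49 → write 1 carry 3
  1×7+3 = 10 → write a
  f×7 = 105 → write 9 carry 6
  8×7+6 = 62 → write e carry 3
  7×7+3 = 52 → write 4 carry 3
  4×7+3 = 31 → write f carry 1
  6×7+1 = 43 → write b carry 2
  f×7+2 = 107 → write b carry 6
  remaining carry: 6

0x6bbf4e9a1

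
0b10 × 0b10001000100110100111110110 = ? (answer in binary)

Multiply each base-2 digit by 2, carrying:
  0×2 = 0 → write 0
  1×2 = 2 → write 0 carry 1
  1×2+1 = 3 → write 1 carry 1
  0×2+1 = 1 → write 1
  1×2 = 2 → write 0 carry 1
  1×2+1 = 3 → write 1 carry 1
  1×2+1 = 3 → write 1 carry 1
  1×2+1 = 3 → write 1 carry 1
  1×2+1 = 3 → write 1 carry 1
  0×2+1 = 1 → write 1
  0×2 = 0 → write 0
  1×2 = 2 → write 0 carry 1
  0×2+1 = 1 → write 1
  1×2 = 2 → write 0 carry 1
  1×2+1 = 3 → write 1 carry 1
  0×2+1 = 1 → write 1
  0×2 = 0 → write 0
  1×2 = 2 → write 0 carry 1
  0×2+1 = 1 → write 1
  0×2 = 0 → write 0
  0×2 = 0 → write 0
  1×2 = 2 → write 0 carry 1
  0×2+1 = 1 → write 1
  0×2 = 0 → write 0
  0×2 = 0 → write 0
  1×2 = 2 → write 0 carry 1
  remaining carry: 1

0b100010001001101001111101100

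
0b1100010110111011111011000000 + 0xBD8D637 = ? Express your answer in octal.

0o3015112367

0b1100010110111011111011000000 = 0o1426737300 in octal.
0xBD8D637 = 0o1366153067 in octal.
Add column by column in base 8, right to left:
  0+7 = 7
  0+6 = 6
  3+0 = 3
  7+3 = 2 carry 1
  3+5+1 = 1 carry 1
  7+1+1 = 1 carry 1
  6+6+1 = 5 carry 1
  2+6+1 = 1 carry 1
  4+3+1 = 0 carry 1
  1+1+1 = 3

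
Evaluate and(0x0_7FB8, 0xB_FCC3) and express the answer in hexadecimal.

AND each hex digit independently (no carries):
  0&B=0, 7&F=7, F&C=C, B&C=8, 8&3=0

0x07C80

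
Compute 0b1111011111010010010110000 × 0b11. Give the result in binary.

0b101110011101110111000010000

Multiply each base-2 digit by 3, carrying:
  0×3 = 0 → write 0
  0×3 = 0 → write 0
  0×3 = 0 → write 0
  0×3 = 0 → write 0
  1×3 = 3 → write 1 carry 1
  1×3+1 = 4 → write 0 carry 2
  0×3+2 = 2 → write 0 carry 1
  1×3+1 = 4 → write 0 carry 2
  0×3+2 = 2 → write 0 carry 1
  0×3+1 = 1 → write 1
  1×3 = 3 → write 1 carry 1
  0×3+1 = 1 → write 1
  0×3 = 0 → write 0
  1×3 = 3 → write 1 carry 1
  0×3+1 = 1 → write 1
  1×3 = 3 → write 1 carry 1
  1×3+1 = 4 → write 0 carry 2
  1×3+2 = 5 → write 1 carry 2
  1×3+2 = 5 → write 1 carry 2
  1×3+2 = 5 → write 1 carry 2
  0×3+2 = 2 → write 0 carry 1
  1×3+1 = 4 → write 0 carry 2
  1×3+2 = 5 → write 1 carry 2
  1×3+2 = 5 → write 1 carry 2
  1×3+2 = 5 → write 1 carry 2
  remaining carry: 10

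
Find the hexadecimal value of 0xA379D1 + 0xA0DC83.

Add column by column in base 16, right to left:
  1+3 = 4
  D+8 = 5 carry 1
  9+C+1 = 6 carry 1
  7+D+1 = 5 carry 1
  3+0+1 = 4
  A+A = 4 carry 1
  final carry 1

0x1445654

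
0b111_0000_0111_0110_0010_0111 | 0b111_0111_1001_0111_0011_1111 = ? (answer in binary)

0b11101111111011100111111

OR bit by bit (1 where either bit is 1):
  11100000111011000100111
| 11101111001011100111111
= 11101111111011100111111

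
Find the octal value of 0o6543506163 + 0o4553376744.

0o13317105127

Add column by column in base 8, right to left:
  3+4 = 7
  6+4 = 2 carry 1
  1+7+1 = 1 carry 1
  6+6+1 = 5 carry 1
  0+7+1 = 0 carry 1
  5+3+1 = 1 carry 1
  3+3+1 = 7
  4+5 = 1 carry 1
  5+5+1 = 3 carry 1
  6+4+1 = 3 carry 1
  final carry 1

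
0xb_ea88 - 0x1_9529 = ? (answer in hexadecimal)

Subtract column by column in base 16:
  8-9 → f (borrow)
  8-2-1 → 5
  a-5 → 5
  e-9 → 5
  b-1 → a

0xa555f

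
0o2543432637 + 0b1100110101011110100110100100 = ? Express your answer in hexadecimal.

0x22641F43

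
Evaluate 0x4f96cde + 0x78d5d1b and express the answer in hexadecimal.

0xc86c9f9

Add column by column in base 16, right to left:
  e+b = 9 carry 1
  d+1+1 = f
  c+d = 9 carry 1
  6+5+1 = c
  9+d = 6 carry 1
  f+8+1 = 8 carry 1
  4+7+1 = c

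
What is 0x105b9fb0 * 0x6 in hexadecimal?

0x6225be20

Multiply each base-16 digit by 6, carrying:
  0×6 = 0 → write 0
  b×6 = 66 → write 2 carry 4
  f×6+4 = 94 → write e carry 5
  9×6+5 = 59 → write b carry 3
  b×6+3 = 69 → write 5 carry 4
  5×6+4 = 34 → write 2 carry 2
  0×6+2 = 2 → write 2
  1×6 = 6 → write 6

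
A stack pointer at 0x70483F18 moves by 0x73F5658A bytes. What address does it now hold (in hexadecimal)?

Add column by column in base 16, right to left:
  8+A = 2 carry 1
  1+8+1 = A
  F+5 = 4 carry 1
  3+6+1 = A
  8+5 = D
  4+F = 3 carry 1
  0+3+1 = 4
  7+7 = E

0xE43DA4A2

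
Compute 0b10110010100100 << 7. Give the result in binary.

0b101100101001000000000

Left shift by 7: append 7 zero bits.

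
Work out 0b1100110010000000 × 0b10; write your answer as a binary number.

Multiply each base-2 digit by 2, carrying:
  0×2 = 0 → write 0
  0×2 = 0 → write 0
  0×2 = 0 → write 0
  0×2 = 0 → write 0
  0×2 = 0 → write 0
  0×2 = 0 → write 0
  0×2 = 0 → write 0
  1×2 = 2 → write 0 carry 1
  0×2+1 = 1 → write 1
  0×2 = 0 → write 0
  1×2 = 2 → write 0 carry 1
  1×2+1 = 3 → write 1 carry 1
  0×2+1 = 1 → write 1
  0×2 = 0 → write 0
  1×2 = 2 → write 0 carry 1
  1×2+1 = 3 → write 1 carry 1
  remaining carry: 1

0b11001100100000000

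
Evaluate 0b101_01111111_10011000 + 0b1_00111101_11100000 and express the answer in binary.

0b1101011110101111000

Add column by column in base 2, right to left:
  0+0 = 0
  0+0 = 0
  0+0 = 0
  1+0 = 1
  1+0 = 1
  0+1 = 1
  0+1 = 1
  1+1 = 0 carry 1
  1+1+1 = 1 carry 1
  1+0+1 = 0 carry 1
  1+1+1 = 1 carry 1
  1+1+1 = 1 carry 1
  1+1+1 = 1 carry 1
  1+1+1 = 1 carry 1
  1+0+1 = 0 carry 1
  0+0+1 = 1
  1+1 = 0 carry 1
  0+0+1 = 1
  1+0 = 1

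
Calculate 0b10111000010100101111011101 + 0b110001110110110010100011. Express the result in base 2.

0b11101010001011100010000000

Add column by column in base 2, right to left:
  1+1 = 0 carry 1
  0+1+1 = 0 carry 1
  1+0+1 = 0 carry 1
  1+0+1 = 0 carry 1
  1+0+1 = 0 carry 1
  0+1+1 = 0 carry 1
  1+0+1 = 0 carry 1
  1+1+1 = 1 carry 1
  1+0+1 = 0 carry 1
  1+0+1 = 0 carry 1
  0+1+1 = 0 carry 1
  1+1+1 = 1 carry 1
  0+0+1 = 1
  0+1 = 1
  1+1 = 0 carry 1
  0+0+1 = 1
  1+1 = 0 carry 1
  0+1+1 = 0 carry 1
  0+1+1 = 0 carry 1
  0+0+1 = 1
  0+0 = 0
  1+0 = 1
  1+1 = 0 carry 1
  1+1+1 = 1 carry 1
  0+0+1 = 1
  1+0 = 1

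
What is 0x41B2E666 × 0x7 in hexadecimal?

0x1CBE44CCA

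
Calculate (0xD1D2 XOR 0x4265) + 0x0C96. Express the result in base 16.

0xA04D

First 0xD1D2 XOR 0x4265 = 0x93B7.
Add column by column in base 16, right to left:
  7+6 = D
  B+9 = 4 carry 1
  3+C+1 = 0 carry 1
  9+0+1 = A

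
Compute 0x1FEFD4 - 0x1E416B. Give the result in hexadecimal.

Subtract column by column in base 16:
  4-B → 9 (borrow)
  D-6-1 → 6
  F-1 → E
  E-4 → A
  F-E → 1
  1-1 → 0

0x1AE69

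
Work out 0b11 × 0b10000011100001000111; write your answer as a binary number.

Multiply each base-2 digit by 3, carrying:
  1×3 = 3 → write 1 carry 1
  1×3+1 = 4 → write 0 carry 2
  1×3+2 = 5 → write 1 carry 2
  0×3+2 = 2 → write 0 carry 1
  0×3+1 = 1 → write 1
  0×3 = 0 → write 0
  1×3 = 3 → write 1 carry 1
  0×3+1 = 1 → write 1
  0×3 = 0 → write 0
  0×3 = 0 → write 0
  0×3 = 0 → write 0
  1×3 = 3 → write 1 carry 1
  1×3+1 = 4 → write 0 carry 2
  1×3+2 = 5 → write 1 carry 2
  0×3+2 = 2 → write 0 carry 1
  0×3+1 = 1 → write 1
  0×3 = 0 → write 0
  0×3 = 0 → write 0
  0×3 = 0 → write 0
  1×3 = 3 → write 1 carry 1
  remaining carry: 1

0b110001010100011010101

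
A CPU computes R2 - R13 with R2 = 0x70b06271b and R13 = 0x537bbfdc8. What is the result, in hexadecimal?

0x1d34a2953

Subtract column by column in base 16:
  b-8 → 3
  1-c → 5 (borrow)
  7-d-1 → 9 (borrow)
  2-f-1 → 2 (borrow)
  6-b-1 → a (borrow)
  0-b-1 → 4 (borrow)
  b-7-1 → 3
  0-3 → d (borrow)
  7-5-1 → 1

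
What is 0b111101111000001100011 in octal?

0o7570143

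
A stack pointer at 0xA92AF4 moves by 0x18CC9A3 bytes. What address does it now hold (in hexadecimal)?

0x235F497

Add column by column in base 16, right to left:
  4+3 = 7
  F+A = 9 carry 1
  A+9+1 = 4 carry 1
  2+C+1 = F
  9+C = 5 carry 1
  A+8+1 = 3 carry 1
  0+1+1 = 2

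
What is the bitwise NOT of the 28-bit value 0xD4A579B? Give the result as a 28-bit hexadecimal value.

0x2B5A864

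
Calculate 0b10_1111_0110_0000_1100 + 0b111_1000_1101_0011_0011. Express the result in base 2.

0b10101000001100111111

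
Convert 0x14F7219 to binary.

Expand each hex digit to 4 bits: 1=0001 4=0100 F=1111 7=0111 2=0010 1=0001 9=1001.

0b1010011110111001000011001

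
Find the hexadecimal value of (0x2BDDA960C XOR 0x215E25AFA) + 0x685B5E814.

First 0x2BDDA960C XOR 0x215E25AFA = 0x0A838CCF6.
Add column by column in base 16, right to left:
  6+4 = A
  F+1 = 0 carry 1
  C+8+1 = 5 carry 1
  C+E+1 = B carry 1
  8+5+1 = E
  3+B = E
  8+5 = D
  A+8 = 2 carry 1
  0+6+1 = 7

0x72DEEB50A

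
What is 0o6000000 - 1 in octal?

0o5777777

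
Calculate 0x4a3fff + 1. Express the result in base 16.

The trailing 3 digits are F (max in base 16), so adding 1 cascades: they roll to 0 and the next digit up increments.

0x4a4000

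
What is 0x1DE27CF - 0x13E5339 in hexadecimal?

Subtract column by column in base 16:
  F-9 → 6
  C-3 → 9
  7-3 → 4
  2-5 → D (borrow)
  E-E-1 → F (borrow)
  D-3-1 → 9
  1-1 → 0

0x9FD496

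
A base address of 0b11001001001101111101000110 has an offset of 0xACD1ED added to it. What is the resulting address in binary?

0b11110100011011000100110011

0xACD1ED = 0b101011001101000111101101 in binary.
Add column by column in base 2, right to left:
  0+1 = 1
  1+0 = 1
  1+1 = 0 carry 1
  0+1+1 = 0 carry 1
  0+0+1 = 1
  0+1 = 1
  1+1 = 0 carry 1
  0+1+1 = 0 carry 1
  1+1+1 = 1 carry 1
  1+0+1 = 0 carry 1
  1+0+1 = 0 carry 1
  1+0+1 = 0 carry 1
  1+1+1 = 1 carry 1
  0+0+1 = 1
  1+1 = 0 carry 1
  1+1+1 = 1 carry 1
  0+0+1 = 1
  0+0 = 0
  1+1 = 0 carry 1
  0+1+1 = 0 carry 1
  0+0+1 = 1
  1+1 = 0 carry 1
  0+0+1 = 1
  0+1 = 1
  1+0 = 1
  1+0 = 1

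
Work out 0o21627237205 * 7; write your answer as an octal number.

0o174443132643

Multiply each base-8 digit by 7, carrying:
  5×7 = 35 → write 3 carry 4
  0×7+4 = 4 → write 4
  2×7 = 14 → write 6 carry 1
  7×7+1 = 50 → write 2 carry 6
  3×7+6 = 27 → write 3 carry 3
  2×7+3 = 17 → write 1 carry 2
  7×7+2 = 51 → write 3 carry 6
  2×7+6 = 20 → write 4 carry 2
  6×7+2 = 44 → write 4 carry 5
  1×7+5 = 12 → write 4 carry 1
  2×7+1 = 15 → write 7 carry 1
  remaining carry: 1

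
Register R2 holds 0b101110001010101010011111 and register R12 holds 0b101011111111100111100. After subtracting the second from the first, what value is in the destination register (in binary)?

Subtract column by column in base 2:
  1-0 → 1
  1-0 → 1
  1-1 → 0
  1-1 → 0
  1-1 → 0
  0-1 → 1 (borrow)
  0-0-1 → 1 (borrow)
  1-0-1 → 0
  0-1 → 1 (borrow)
  1-1-1 → 1 (borrow)
  0-1-1 → 0 (borrow)
  1-1-1 → 1 (borrow)
  0-1-1 → 0 (borrow)
  1-1-1 → 1 (borrow)
  0-1-1 → 0 (borrow)
  1-1-1 → 1 (borrow)
  0-1-1 → 0 (borrow)
  0-0-1 → 1 (borrow)
  0-1-1 → 0 (borrow)
  1-0-1 → 0
  1-1 → 0
  1-0 → 1
  0-0 → 0
  1-0 → 1

0b101000101010101101100011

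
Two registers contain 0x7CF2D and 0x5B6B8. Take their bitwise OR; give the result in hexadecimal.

OR each hex digit independently (no carries):
  7|5=7, C|B=F, F|6=F, 2|B=B, D|8=D

0x7FFBD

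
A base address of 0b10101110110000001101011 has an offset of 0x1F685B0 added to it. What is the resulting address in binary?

0b10010011011110011000011011

0x1F685B0 = 0b1111101101000010110110000 in binary.
Add column by column in base 2, right to left:
  1+0 = 1
  1+0 = 1
  0+0 = 0
  1+0 = 1
  0+1 = 1
  1+1 = 0 carry 1
  1+0+1 = 0 carry 1
  0+1+1 = 0 carry 1
  0+1+1 = 0 carry 1
  0+0+1 = 1
  0+1 = 1
  0+0 = 0
  0+0 = 0
  1+0 = 1
  1+0 = 1
  0+1 = 1
  1+0 = 1
  1+1 = 0 carry 1
  1+1+1 = 1 carry 1
  0+0+1 = 1
  1+1 = 0 carry 1
  0+1+1 = 0 carry 1
  1+1+1 = 1 carry 1
  0+1+1 = 0 carry 1
  0+1+1 = 0 carry 1
  final carry 1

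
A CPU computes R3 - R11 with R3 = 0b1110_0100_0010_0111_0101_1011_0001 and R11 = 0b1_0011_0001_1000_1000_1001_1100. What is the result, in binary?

Subtract column by column in base 2:
  1-0 → 1
  0-0 → 0
  0-1 → 1 (borrow)
  0-1-1 → 0 (borrow)
  1-1-1 → 1 (borrow)
  1-0-1 → 0
  0-0 → 0
  1-1 → 0
  1-0 → 1
  0-0 → 0
  1-0 → 1
  0-1 → 1 (borrow)
  1-0-1 → 0
  1-0 → 1
  1-0 → 1
  0-1 → 1 (borrow)
  0-1-1 → 0 (borrow)
  1-0-1 → 0
  0-0 → 0
  0-0 → 0
  0-1 → 1 (borrow)
  0-1-1 → 0 (borrow)
  1-0-1 → 0
  0-0 → 0
  0-1 → 1 (borrow)
  1-0-1 → 0
  1-0 → 1
  1-0 → 1

0b1101000100001110110100010101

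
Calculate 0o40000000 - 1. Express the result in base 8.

The trailing 7 digits are 0, so subtracting 1 borrows through: they become 7 and the next digit up decrements.

0o37777777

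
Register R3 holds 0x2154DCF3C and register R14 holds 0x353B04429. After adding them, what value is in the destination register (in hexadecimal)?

0x568FE1365

Add column by column in base 16, right to left:
  C+9 = 5 carry 1
  3+2+1 = 6
  F+4 = 3 carry 1
  C+4+1 = 1 carry 1
  D+0+1 = E
  4+B = F
  5+3 = 8
  1+5 = 6
  2+3 = 5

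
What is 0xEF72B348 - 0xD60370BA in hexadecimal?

Subtract column by column in base 16:
  8-A → E (borrow)
  4-B-1 → 8 (borrow)
  3-0-1 → 2
  B-7 → 4
  2-3 → F (borrow)
  7-0-1 → 6
  F-6 → 9
  E-D → 1

0x196F428E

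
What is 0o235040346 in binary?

Each octal digit is 3 bits: 2=010 3=011 5=101 0=000 4=100 0=000 3=011 4=100 6=110.

0b10011101000100000011100110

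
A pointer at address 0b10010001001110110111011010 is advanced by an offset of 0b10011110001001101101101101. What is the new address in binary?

Add column by column in base 2, right to left:
  0+1 = 1
  1+0 = 1
  0+1 = 1
  1+1 = 0 carry 1
  1+0+1 = 0 carry 1
  0+1+1 = 0 carry 1
  1+1+1 = 1 carry 1
  1+0+1 = 0 carry 1
  1+1+1 = 1 carry 1
  0+1+1 = 0 carry 1
  1+0+1 = 0 carry 1
  1+1+1 = 1 carry 1
  0+1+1 = 0 carry 1
  1+0+1 = 0 carry 1
  1+0+1 = 0 carry 1
  1+1+1 = 1 carry 1
  0+0+1 = 1
  0+0 = 0
  1+0 = 1
  0+1 = 1
  0+1 = 1
  0+1 = 1
  1+1 = 0 carry 1
  0+0+1 = 1
  0+0 = 0
  1+1 = 0 carry 1
  final carry 1

0b100101111011000100101000111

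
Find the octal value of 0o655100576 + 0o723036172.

0o1600136770

Add column by column in base 8, right to left:
  6+2 = 0 carry 1
  7+7+1 = 7 carry 1
  5+1+1 = 7
  0+6 = 6
  0+3 = 3
  1+0 = 1
  5+3 = 0 carry 1
  5+2+1 = 0 carry 1
  6+7+1 = 6 carry 1
  final carry 1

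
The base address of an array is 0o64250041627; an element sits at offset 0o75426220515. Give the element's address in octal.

0o161676262344

Add column by column in base 8, right to left:
  7+5 = 4 carry 1
  2+1+1 = 4
  6+5 = 3 carry 1
  1+0+1 = 2
  4+2 = 6
  0+2 = 2
  0+6 = 6
  5+2 = 7
  2+4 = 6
  4+5 = 1 carry 1
  6+7+1 = 6 carry 1
  final carry 1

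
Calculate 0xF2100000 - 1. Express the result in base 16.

The trailing 5 digits are 0, so subtracting 1 borrows through: they become F and the next digit up decrements.

0xF20FFFFF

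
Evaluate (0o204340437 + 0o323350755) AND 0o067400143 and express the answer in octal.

0o27400000

Add column by column in base 8, right to left:
  7+5 = 4 carry 1
  3+5+1 = 1 carry 1
  4+7+1 = 4 carry 1
  0+0+1 = 1
  4+5 = 1 carry 1
  3+3+1 = 7
  4+3 = 7
  0+2 = 2
  2+3 = 5
Sum = 0o527711414; now AND with 0o067400143:
  5&0=0, 2&6=2, 7&7=7, 7&4=4, 1&0=0, 1&0=0, 4&1=0, 1&4=0, 4&3=0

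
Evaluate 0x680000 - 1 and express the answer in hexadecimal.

The trailing 4 digits are 0, so subtracting 1 borrows through: they become F and the next digit up decrements.

0x67FFFF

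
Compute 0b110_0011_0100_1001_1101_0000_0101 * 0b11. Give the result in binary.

Multiply each base-2 digit by 3, carrying:
  1×3 = 3 → write 1 carry 1
  0×3+1 = 1 → write 1
  1×3 = 3 → write 1 carry 1
  0×3+1 = 1 → write 1
  0×3 = 0 → write 0
  0×3 = 0 → write 0
  0×3 = 0 → write 0
  0×3 = 0 → write 0
  1×3 = 3 → write 1 carry 1
  0×3+1 = 1 → write 1
  1×3 = 3 → write 1 carry 1
  1×3+1 = 4 → write 0 carry 2
  1×3+2 = 5 → write 1 carry 2
  0×3+2 = 2 → write 0 carry 1
  0×3+1 = 1 → write 1
  1×3 = 3 → write 1 carry 1
  0×3+1 = 1 → write 1
  0×3 = 0 → write 0
  1×3 = 3 → write 1 carry 1
  0×3+1 = 1 → write 1
  1×3 = 3 → write 1 carry 1
  1×3+1 = 4 → write 0 carry 2
  0×3+2 = 2 → write 0 carry 1
  0×3+1 = 1 → write 1
  0×3 = 0 → write 0
  1×3 = 3 → write 1 carry 1
  1×3+1 = 4 → write 0 carry 2
  remaining carry: 10

0b10010100111011101011100001111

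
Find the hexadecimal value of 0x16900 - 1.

The trailing 2 digits are 0, so subtracting 1 borrows through: they become F and the next digit up decrements.

0x168FF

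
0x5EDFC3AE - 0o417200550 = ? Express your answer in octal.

0x5EDFC3AE = 0o13667741656 in octal.
Subtract column by column in base 8:
  6-0 → 6
  5-5 → 0
  6-5 → 1
  1-0 → 1
  4-0 → 4
  7-2 → 5
  7-7 → 0
  6-1 → 5
  6-4 → 2
  3-0 → 3
  1-0 → 1

0o13250541106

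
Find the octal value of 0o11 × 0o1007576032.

0o11105556352

Multiply each base-8 digit by 9, carrying:
  2×9 = 18 → write 2 carry 2
  3×9+2 = 29 → write 5 carry 3
  0×9+3 = 3 → write 3
  6×9 = 54 → write 6 carry 6
  7×9+6 = 69 → write 5 carry 8
  5×9+8 = 53 → write 5 carry 6
  7×9+6 = 69 → write 5 carry 8
  0×9+8 = 8 → write 0 carry 1
  0×9+1 = 1 → write 1
  1×9 = 9 → write 1 carry 1
  remaining carry: 1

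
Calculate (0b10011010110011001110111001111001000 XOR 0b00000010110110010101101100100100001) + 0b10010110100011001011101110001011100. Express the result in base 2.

0b100101110101000100111000011101000101

First 0b10011010110011001110111001111001000 XOR 0b00000010110110010101101100100100001 = 0b10011000000101011011010101011101001.
Add column by column in base 2, right to left:
  1+0 = 1
  0+0 = 0
  0+1 = 1
  1+1 = 0 carry 1
  0+1+1 = 0 carry 1
  1+0+1 = 0 carry 1
  1+1+1 = 1 carry 1
  1+0+1 = 0 carry 1
  0+0+1 = 1
  1+0 = 1
  0+1 = 1
  1+1 = 0 carry 1
  0+1+1 = 0 carry 1
  1+0+1 = 0 carry 1
  0+1+1 = 0 carry 1
  1+1+1 = 1 carry 1
  1+1+1 = 1 carry 1
  0+0+1 = 1
  1+1 = 0 carry 1
  1+0+1 = 0 carry 1
  0+0+1 = 1
  1+1 = 0 carry 1
  0+1+1 = 0 carry 1
  1+0+1 = 0 carry 1
  0+0+1 = 1
  0+0 = 0
  0+1 = 1
  0+0 = 0
  0+1 = 1
  0+1 = 1
  1+0 = 1
  1+1 = 0 carry 1
  0+0+1 = 1
  0+0 = 0
  1+1 = 0 carry 1
  final carry 1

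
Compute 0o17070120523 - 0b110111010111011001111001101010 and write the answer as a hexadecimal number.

0o17070120523 = 0x78E0A153 in hexadecimal.
0b110111010111011001111001101010 = 0x375D9E6A in hexadecimal.
Subtract column by column in base 16:
  3-A → 9 (borrow)
  5-6-1 → E (borrow)
  1-E-1 → 2 (borrow)
  A-9-1 → 0
  0-D → 3 (borrow)
  E-5-1 → 8
  8-7 → 1
  7-3 → 4

0x418302E9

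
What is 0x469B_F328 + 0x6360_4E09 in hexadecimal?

0xA9FC4131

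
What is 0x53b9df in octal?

0o24734737

Expand each hex digit to 4 bits: 5=0101 3=0011 b=1011 9=1001 d=1101 f=1111.
Group the bits in threes: 010 100 111 011 100 111 011 111 → 24734737.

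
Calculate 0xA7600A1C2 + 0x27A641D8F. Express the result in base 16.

Add column by column in base 16, right to left:
  2+F = 1 carry 1
  C+8+1 = 5 carry 1
  1+D+1 = F
  A+1 = B
  0+4 = 4
  0+6 = 6
  6+A = 0 carry 1
  7+7+1 = F
  A+2 = C

0xCF064BF51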